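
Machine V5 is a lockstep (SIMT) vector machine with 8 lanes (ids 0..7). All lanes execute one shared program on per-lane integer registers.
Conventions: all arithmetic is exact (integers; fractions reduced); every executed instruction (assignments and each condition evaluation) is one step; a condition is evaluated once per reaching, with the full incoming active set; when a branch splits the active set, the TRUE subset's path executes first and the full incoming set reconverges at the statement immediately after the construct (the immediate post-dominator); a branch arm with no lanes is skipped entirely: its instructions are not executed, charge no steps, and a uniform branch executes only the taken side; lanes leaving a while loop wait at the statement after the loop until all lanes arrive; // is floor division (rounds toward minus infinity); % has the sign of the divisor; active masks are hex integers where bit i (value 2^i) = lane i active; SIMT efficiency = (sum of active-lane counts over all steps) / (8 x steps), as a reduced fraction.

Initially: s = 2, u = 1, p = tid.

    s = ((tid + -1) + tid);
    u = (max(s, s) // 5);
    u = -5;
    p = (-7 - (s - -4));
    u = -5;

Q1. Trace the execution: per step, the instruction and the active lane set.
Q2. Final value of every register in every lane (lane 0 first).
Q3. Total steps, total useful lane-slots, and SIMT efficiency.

step 0: s <- ((tid + -1) + tid)      0xff
step 1: u <- (max(s, s) // 5)        0xff
step 2: u <- -5                      0xff
step 3: p <- (-7 - (s - -4))         0xff
step 4: u <- -5                      0xff

Answer: 5 steps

s: -1,1,3,5,7,9,11,13
u: -5,-5,-5,-5,-5,-5,-5,-5
p: -10,-12,-14,-16,-18,-20,-22,-24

steps = 5; useful = 40; efficiency = 40/40 = 1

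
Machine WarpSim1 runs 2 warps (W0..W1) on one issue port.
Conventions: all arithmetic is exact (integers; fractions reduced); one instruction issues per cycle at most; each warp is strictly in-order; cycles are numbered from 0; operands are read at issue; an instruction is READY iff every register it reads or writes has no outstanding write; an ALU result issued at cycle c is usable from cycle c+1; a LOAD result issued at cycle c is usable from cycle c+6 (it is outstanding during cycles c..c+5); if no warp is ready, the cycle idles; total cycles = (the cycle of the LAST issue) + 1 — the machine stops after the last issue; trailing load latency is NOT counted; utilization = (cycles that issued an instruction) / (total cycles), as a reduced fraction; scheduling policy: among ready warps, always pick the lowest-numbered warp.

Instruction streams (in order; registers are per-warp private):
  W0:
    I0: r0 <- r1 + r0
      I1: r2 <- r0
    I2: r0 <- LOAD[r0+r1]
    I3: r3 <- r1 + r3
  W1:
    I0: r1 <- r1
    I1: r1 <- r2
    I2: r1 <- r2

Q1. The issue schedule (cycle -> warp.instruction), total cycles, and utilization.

cycle 0: W0.I0
cycle 1: W0.I1
cycle 2: W0.I2
cycle 3: W0.I3
cycle 4: W1.I0
cycle 5: W1.I1
cycle 6: W1.I2

Answer: 7 cycles, utilization 1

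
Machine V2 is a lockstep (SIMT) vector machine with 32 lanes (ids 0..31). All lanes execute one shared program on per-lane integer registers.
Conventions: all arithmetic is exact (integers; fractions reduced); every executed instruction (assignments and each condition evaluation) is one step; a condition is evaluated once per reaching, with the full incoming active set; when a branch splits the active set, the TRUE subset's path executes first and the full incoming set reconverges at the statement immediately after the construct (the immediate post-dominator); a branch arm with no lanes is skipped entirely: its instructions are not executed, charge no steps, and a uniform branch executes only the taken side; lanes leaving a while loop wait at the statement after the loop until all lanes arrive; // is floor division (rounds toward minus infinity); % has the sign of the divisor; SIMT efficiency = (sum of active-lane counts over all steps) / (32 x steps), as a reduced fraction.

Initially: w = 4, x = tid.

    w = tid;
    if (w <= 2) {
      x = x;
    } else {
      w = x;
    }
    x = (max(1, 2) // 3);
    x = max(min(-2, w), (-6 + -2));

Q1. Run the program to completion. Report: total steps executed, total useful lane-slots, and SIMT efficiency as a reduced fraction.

Answer: 6 steps, 160 useful, 5/6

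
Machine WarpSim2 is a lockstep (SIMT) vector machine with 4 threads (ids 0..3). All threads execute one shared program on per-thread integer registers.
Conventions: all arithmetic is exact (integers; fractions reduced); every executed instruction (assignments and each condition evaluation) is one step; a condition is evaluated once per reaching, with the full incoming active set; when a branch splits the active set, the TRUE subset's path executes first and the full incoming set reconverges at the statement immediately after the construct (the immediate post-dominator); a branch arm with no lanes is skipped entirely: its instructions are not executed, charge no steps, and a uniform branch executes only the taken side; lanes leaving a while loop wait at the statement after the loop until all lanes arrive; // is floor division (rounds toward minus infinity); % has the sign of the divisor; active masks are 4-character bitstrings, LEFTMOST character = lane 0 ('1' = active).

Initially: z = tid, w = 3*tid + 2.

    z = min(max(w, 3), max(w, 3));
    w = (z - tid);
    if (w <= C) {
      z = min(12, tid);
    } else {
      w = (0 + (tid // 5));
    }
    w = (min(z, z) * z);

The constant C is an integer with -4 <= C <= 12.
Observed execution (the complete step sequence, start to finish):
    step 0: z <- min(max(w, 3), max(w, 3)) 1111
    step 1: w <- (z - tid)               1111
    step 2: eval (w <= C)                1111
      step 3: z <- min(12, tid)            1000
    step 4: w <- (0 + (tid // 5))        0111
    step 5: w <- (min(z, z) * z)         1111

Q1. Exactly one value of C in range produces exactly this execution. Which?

Answer: C = 3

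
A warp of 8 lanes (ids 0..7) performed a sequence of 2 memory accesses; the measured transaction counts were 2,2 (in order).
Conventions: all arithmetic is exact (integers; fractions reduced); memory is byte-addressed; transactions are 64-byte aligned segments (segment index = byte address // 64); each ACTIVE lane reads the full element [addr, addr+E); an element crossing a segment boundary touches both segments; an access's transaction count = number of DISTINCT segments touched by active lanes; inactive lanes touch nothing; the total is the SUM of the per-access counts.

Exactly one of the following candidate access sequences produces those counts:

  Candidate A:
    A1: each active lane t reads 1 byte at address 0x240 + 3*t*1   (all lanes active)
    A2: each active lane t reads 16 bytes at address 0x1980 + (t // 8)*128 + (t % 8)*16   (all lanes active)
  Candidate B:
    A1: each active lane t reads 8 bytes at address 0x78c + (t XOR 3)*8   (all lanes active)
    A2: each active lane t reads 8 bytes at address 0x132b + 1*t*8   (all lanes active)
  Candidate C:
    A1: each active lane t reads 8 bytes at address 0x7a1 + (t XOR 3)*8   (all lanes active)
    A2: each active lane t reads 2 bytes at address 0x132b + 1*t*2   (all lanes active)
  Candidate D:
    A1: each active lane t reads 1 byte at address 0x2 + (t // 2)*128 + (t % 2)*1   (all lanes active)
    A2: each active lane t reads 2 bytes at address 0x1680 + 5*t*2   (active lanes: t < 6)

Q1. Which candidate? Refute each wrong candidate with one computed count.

A: A1 gives 1 transaction, not 2
C: A2 gives 1 transaction, not 2
D: A1 gives 4 transactions, not 2
B: all counts match (2,2)

Answer: B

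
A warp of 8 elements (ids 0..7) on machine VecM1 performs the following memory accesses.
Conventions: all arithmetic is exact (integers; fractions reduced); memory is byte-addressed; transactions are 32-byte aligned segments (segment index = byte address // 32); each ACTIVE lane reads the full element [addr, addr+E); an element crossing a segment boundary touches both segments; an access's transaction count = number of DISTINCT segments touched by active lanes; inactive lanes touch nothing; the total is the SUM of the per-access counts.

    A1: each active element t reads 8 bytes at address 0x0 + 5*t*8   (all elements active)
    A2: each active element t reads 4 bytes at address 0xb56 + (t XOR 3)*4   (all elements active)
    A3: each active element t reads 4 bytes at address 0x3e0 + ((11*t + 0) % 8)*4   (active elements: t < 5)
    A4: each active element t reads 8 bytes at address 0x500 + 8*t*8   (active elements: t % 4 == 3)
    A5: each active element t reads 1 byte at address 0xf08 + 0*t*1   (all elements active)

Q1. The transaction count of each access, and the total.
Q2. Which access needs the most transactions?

A1: 8 transactions
A2: 2 transactions
A3: 1 transaction
A4: 2 transactions
A5: 1 transaction

Answer: 8,2,1,2,1; total 14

Answer: A1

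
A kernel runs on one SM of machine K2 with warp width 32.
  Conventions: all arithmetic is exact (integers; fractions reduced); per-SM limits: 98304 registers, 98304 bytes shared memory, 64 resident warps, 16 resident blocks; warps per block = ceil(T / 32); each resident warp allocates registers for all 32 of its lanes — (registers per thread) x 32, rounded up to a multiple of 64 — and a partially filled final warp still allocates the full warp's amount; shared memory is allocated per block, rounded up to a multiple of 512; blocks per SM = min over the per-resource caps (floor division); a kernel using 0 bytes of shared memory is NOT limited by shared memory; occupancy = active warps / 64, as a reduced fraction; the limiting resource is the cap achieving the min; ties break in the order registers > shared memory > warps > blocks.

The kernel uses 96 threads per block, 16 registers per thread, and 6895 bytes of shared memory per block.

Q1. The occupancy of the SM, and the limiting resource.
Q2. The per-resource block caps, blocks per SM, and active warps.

Answer: occupancy 39/64, limited by shared memory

registers: 64 blocks
shared memory: 13 blocks
warps: 21 blocks
blocks: 16 blocks

Answer: 13 blocks, 39 active warps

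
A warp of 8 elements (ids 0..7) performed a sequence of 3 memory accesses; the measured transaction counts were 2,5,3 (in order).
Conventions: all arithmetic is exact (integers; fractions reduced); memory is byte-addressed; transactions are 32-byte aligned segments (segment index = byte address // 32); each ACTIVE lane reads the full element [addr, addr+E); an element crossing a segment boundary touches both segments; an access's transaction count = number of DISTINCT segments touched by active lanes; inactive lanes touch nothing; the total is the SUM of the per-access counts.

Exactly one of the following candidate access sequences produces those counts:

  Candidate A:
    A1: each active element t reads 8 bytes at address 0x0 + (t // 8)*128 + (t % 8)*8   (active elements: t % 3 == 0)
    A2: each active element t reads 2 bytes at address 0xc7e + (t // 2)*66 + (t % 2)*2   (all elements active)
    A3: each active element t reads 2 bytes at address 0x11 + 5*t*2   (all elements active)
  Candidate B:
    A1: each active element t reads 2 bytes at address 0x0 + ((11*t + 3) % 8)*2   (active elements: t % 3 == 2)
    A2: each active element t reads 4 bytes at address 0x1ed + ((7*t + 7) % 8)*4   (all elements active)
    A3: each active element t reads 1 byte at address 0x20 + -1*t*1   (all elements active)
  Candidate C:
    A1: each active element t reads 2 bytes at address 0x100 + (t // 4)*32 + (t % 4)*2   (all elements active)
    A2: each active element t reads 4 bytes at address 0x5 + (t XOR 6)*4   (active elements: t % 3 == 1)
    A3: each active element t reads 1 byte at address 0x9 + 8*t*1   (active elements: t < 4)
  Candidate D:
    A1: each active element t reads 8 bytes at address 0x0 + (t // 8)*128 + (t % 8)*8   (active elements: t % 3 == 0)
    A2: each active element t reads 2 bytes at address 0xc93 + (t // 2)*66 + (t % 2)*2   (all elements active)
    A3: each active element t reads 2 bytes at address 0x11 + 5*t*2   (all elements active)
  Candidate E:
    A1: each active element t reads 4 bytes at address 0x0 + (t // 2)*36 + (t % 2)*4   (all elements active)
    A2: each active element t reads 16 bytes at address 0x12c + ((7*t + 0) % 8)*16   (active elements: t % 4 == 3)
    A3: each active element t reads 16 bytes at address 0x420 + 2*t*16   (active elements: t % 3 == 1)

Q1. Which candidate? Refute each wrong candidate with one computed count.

B: A1 gives 1 transaction, not 2
C: A2 gives 2 transactions, not 5
D: A2 gives 4 transactions, not 5
E: A1 gives 4 transactions, not 2
A: all counts match (2,5,3)

Answer: A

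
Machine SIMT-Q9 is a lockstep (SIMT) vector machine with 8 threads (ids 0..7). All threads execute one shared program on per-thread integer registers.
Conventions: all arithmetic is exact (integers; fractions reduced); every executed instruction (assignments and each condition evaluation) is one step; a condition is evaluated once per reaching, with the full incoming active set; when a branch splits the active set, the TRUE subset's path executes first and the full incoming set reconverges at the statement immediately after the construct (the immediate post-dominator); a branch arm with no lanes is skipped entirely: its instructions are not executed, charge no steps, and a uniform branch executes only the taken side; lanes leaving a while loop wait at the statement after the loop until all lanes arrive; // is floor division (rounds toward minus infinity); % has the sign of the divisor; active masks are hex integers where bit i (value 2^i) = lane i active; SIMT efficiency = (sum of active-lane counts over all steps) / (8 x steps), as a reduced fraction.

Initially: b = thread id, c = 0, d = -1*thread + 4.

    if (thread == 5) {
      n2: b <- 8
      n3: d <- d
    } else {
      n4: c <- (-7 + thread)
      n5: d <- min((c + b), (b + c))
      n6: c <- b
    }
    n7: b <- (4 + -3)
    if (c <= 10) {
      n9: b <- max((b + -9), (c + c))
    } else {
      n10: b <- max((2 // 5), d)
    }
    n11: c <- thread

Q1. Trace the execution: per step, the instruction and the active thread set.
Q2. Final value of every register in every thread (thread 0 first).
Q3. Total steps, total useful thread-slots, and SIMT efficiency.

step 0: eval (thread == 5)           0xff
step 1: b <- 8                       0x20
step 2: d <- d                       0x20
step 3: c <- (-7 + thread)           0xdf
step 4: d <- min((c + b), (b + c))   0xdf
step 5: c <- b                       0xdf
step 6: b <- (4 + -3)                0xff
step 7: eval (c <= 10)               0xff
step 8: b <- max((b + -9), (c + c))  0xff
step 9: c <- thread                  0xff

Answer: 10 steps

b: 0,2,4,6,8,0,12,14
c: 0,1,2,3,4,5,6,7
d: -7,-5,-3,-1,1,-1,5,7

steps = 10; useful = 63; efficiency = 63/80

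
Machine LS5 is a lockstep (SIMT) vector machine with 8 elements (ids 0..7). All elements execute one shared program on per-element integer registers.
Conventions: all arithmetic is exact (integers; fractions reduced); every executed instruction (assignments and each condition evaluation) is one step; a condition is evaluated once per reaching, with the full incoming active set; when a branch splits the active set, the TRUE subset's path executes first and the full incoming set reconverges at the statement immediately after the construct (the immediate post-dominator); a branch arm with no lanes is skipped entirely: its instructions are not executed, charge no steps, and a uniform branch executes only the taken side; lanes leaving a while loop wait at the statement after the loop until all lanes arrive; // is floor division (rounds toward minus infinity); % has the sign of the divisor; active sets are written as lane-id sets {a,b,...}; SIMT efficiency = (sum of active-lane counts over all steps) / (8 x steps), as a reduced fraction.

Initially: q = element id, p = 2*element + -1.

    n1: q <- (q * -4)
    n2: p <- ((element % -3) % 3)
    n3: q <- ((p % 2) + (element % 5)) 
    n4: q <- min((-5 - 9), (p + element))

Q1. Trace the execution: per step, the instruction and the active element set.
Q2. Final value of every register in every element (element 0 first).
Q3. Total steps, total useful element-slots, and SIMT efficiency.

step 0: q <- (q * -4)                {0,1,2,3,4,5,6,7}
step 1: p <- ((element % -3) % 3)    {0,1,2,3,4,5,6,7}
step 2: q <- ((p % 2) + (element % 5)) {0,1,2,3,4,5,6,7}
step 3: q <- min((-5 - 9), (p + element)) {0,1,2,3,4,5,6,7}

Answer: 4 steps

q: -14,-14,-14,-14,-14,-14,-14,-14
p: 0,1,2,0,1,2,0,1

steps = 4; useful = 32; efficiency = 32/32 = 1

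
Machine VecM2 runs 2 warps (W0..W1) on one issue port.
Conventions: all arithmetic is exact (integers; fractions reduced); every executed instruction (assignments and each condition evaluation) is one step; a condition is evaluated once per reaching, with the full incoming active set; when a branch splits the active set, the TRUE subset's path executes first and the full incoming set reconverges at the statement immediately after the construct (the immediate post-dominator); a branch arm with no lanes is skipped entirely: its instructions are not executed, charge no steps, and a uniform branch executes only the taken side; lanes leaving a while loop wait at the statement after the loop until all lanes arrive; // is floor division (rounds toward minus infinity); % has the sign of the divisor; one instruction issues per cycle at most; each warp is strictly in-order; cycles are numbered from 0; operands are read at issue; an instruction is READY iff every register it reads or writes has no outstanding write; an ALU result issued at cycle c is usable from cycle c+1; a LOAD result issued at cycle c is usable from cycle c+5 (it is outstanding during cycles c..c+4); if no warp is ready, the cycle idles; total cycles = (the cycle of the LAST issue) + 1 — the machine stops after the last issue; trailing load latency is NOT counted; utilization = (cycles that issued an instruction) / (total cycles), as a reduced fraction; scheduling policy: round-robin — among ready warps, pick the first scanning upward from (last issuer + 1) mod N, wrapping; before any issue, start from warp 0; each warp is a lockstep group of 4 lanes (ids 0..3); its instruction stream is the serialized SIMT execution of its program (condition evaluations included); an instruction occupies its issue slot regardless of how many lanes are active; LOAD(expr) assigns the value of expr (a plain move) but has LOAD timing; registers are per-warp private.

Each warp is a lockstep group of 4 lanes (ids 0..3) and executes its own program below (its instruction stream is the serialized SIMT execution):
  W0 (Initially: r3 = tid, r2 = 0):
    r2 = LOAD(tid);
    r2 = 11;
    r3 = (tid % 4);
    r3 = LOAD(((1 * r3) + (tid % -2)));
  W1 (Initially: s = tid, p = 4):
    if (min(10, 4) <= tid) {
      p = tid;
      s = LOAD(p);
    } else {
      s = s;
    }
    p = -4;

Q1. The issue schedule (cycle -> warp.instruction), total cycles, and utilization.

cycle 0: W0.I0
cycle 1: W1.I0
cycle 2: W1.I1
cycle 3: W1.I2
cycle 4: idle
cycle 5: W0.I1
cycle 6: W0.I2
cycle 7: W0.I3

Answer: 8 cycles, utilization 7/8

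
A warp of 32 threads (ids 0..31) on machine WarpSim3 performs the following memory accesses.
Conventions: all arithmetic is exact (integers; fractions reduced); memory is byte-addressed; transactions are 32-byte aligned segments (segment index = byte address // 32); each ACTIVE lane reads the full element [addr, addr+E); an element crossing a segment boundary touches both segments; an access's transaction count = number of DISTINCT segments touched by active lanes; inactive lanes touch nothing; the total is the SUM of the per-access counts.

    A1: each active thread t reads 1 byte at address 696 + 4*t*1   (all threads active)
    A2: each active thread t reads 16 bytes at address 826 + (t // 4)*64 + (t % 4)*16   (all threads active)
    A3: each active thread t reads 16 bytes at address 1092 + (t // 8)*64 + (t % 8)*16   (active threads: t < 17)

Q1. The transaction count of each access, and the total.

A1: 5 transactions
A2: 17 transactions
A3: 7 transactions

Answer: 5,17,7; total 29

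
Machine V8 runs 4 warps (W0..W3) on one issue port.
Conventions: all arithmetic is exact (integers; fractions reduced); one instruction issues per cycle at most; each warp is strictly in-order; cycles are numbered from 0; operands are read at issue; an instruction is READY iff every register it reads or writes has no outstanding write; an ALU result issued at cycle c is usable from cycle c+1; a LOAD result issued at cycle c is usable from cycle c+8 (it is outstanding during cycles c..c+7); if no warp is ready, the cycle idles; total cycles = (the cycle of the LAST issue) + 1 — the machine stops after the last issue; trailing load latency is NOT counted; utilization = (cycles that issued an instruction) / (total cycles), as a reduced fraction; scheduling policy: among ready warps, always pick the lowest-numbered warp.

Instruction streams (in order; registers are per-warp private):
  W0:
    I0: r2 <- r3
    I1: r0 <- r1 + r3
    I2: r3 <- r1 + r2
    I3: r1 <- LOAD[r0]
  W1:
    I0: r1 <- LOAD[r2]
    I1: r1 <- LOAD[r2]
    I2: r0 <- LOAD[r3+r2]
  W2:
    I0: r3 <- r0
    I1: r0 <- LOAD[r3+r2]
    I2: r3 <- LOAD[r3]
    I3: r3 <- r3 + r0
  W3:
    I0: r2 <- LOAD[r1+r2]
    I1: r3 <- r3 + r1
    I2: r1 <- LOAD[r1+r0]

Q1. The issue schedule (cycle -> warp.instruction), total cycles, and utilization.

cycle 0: W0.I0
cycle 1: W0.I1
cycle 2: W0.I2
cycle 3: W0.I3
cycle 4: W1.I0
cycle 5: W2.I0
cycle 6: W2.I1
cycle 7: W2.I2
cycle 8: W3.I0
cycle 9: W3.I1
cycle 10: W3.I2
cycle 11: idle
cycle 12: W1.I1
cycle 13: W1.I2
cycle 14: idle
cycle 15: W2.I3

Answer: 16 cycles, utilization 7/8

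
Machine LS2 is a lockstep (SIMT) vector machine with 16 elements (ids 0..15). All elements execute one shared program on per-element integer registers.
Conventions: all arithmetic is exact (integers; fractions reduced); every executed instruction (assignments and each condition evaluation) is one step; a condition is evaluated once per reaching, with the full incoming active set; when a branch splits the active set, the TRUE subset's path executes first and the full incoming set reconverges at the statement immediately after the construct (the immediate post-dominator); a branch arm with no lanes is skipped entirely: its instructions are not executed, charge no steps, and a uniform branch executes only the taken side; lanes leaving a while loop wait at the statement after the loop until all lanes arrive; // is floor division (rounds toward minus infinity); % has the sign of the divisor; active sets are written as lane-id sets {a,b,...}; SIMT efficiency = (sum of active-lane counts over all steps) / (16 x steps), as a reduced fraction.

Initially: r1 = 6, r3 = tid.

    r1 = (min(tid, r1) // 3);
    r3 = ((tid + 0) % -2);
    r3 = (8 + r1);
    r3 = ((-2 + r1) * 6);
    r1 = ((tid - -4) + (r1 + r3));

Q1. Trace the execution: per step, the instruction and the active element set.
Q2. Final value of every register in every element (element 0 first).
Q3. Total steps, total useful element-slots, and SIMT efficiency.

step 0: r1 <- (min(tid, r1) // 3)    {0,1,2,3,4,5,6,7,8,9,10,11,12,13,14,15}
step 1: r3 <- ((tid + 0) % -2)       {0,1,2,3,4,5,6,7,8,9,10,11,12,13,14,15}
step 2: r3 <- (8 + r1)               {0,1,2,3,4,5,6,7,8,9,10,11,12,13,14,15}
step 3: r3 <- ((-2 + r1) * 6)        {0,1,2,3,4,5,6,7,8,9,10,11,12,13,14,15}
step 4: r1 <- ((tid - -4) + (r1 + r3)) {0,1,2,3,4,5,6,7,8,9,10,11,12,13,14,15}

Answer: 5 steps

r1: -8,-7,-6,2,3,4,12,13,14,15,16,17,18,19,20,21
r3: -12,-12,-12,-6,-6,-6,0,0,0,0,0,0,0,0,0,0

steps = 5; useful = 80; efficiency = 80/80 = 1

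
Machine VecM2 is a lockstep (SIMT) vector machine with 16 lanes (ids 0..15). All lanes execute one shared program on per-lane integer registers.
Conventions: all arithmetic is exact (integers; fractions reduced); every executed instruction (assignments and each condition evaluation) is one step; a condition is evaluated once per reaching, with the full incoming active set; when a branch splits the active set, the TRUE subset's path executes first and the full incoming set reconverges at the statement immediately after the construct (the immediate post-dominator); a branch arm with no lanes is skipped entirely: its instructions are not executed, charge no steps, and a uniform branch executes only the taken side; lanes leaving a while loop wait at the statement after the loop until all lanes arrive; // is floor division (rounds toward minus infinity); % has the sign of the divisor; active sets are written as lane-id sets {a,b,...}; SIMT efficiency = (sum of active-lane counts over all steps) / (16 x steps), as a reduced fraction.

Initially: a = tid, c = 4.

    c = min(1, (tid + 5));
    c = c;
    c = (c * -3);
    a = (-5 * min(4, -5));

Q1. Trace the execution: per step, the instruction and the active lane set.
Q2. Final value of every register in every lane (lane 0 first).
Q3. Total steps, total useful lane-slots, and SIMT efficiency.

step 0: c <- min(1, (tid + 5))       {0,1,2,3,4,5,6,7,8,9,10,11,12,13,14,15}
step 1: c <- c                       {0,1,2,3,4,5,6,7,8,9,10,11,12,13,14,15}
step 2: c <- (c * -3)                {0,1,2,3,4,5,6,7,8,9,10,11,12,13,14,15}
step 3: a <- (-5 * min(4, -5))       {0,1,2,3,4,5,6,7,8,9,10,11,12,13,14,15}

Answer: 4 steps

a: 25,25,25,25,25,25,25,25,25,25,25,25,25,25,25,25
c: -3,-3,-3,-3,-3,-3,-3,-3,-3,-3,-3,-3,-3,-3,-3,-3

steps = 4; useful = 64; efficiency = 64/64 = 1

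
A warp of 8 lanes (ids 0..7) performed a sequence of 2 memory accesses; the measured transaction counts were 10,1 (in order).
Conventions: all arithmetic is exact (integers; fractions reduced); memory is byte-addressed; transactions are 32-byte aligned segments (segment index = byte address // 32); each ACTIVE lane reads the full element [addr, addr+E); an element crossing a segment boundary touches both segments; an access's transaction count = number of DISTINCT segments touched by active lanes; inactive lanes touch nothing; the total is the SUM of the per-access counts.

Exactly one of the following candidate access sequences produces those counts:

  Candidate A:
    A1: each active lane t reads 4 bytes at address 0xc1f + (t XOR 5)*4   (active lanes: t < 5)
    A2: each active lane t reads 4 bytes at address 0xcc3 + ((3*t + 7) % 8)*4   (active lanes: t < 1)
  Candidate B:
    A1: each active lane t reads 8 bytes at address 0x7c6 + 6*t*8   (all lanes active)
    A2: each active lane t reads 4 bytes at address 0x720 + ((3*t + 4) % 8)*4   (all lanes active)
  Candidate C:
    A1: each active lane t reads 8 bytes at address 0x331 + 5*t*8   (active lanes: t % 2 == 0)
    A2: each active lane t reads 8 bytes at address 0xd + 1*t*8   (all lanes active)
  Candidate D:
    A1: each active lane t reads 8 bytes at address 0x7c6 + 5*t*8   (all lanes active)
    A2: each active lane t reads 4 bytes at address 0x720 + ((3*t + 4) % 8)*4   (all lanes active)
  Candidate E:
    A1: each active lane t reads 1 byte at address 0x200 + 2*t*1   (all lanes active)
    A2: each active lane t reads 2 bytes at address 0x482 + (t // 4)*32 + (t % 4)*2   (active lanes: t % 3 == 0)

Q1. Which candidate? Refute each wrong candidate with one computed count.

A: A1 gives 1 transaction, not 10
B: A1 gives 8 transactions, not 10
C: A1 gives 4 transactions, not 10
E: A1 gives 1 transaction, not 10
D: all counts match (10,1)

Answer: D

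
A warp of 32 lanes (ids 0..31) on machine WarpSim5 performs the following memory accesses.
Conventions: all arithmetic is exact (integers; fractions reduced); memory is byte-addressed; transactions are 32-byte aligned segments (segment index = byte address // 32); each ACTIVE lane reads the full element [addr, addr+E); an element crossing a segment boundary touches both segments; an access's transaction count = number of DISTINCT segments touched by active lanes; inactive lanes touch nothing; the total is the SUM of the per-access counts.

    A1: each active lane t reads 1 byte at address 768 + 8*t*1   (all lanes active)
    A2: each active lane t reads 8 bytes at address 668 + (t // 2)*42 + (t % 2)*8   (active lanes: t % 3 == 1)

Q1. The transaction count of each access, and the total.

A1: 8 transactions
A2: 14 transactions

Answer: 8,14; total 22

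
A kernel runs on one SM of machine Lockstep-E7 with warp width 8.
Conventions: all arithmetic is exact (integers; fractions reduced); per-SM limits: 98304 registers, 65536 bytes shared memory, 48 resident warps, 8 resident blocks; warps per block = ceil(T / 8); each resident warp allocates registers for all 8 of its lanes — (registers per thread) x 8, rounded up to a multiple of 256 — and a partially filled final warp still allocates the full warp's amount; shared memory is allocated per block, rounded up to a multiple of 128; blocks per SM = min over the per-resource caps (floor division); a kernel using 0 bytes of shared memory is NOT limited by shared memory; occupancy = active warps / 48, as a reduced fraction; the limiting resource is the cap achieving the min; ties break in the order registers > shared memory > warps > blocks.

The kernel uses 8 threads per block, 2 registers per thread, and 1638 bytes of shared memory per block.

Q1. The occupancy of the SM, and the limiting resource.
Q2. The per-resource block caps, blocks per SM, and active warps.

Answer: occupancy 1/6, limited by blocks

registers: 384 blocks
shared memory: 39 blocks
warps: 48 blocks
blocks: 8 blocks

Answer: 8 blocks, 8 active warps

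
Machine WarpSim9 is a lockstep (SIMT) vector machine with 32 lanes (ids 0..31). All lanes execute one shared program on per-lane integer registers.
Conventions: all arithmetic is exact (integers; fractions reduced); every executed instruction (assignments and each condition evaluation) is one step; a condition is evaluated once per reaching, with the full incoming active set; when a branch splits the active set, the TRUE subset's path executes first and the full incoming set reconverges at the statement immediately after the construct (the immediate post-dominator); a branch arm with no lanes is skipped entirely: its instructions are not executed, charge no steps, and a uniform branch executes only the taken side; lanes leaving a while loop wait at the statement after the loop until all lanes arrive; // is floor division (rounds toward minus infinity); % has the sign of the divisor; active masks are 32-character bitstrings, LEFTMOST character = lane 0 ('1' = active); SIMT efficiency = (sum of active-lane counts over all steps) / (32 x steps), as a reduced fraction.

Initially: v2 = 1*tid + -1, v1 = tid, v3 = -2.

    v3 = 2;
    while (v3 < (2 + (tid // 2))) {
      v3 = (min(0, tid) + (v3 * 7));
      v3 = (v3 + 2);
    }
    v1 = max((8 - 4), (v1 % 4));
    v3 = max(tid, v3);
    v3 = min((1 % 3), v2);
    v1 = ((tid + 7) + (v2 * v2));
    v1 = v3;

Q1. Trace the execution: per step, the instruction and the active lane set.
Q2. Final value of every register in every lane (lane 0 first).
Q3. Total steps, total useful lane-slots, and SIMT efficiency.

step 0: v3 <- 2                      11111111111111111111111111111111
step 1: eval (v3 < (2 + (tid // 2))) 11111111111111111111111111111111
step 2: v3 <- (min(0, tid) + (v3 * 7)) 00111111111111111111111111111111
step 3: v3 <- (v3 + 2)               00111111111111111111111111111111
step 4: eval (v3 < (2 + (tid // 2))) 00111111111111111111111111111111
step 5: v3 <- (min(0, tid) + (v3 * 7)) 00000000000000000000000000000011
step 6: v3 <- (v3 + 2)               00000000000000000000000000000011
step 7: eval (v3 < (2 + (tid // 2))) 00000000000000000000000000000011
step 8: v1 <- max((8 - 4), (v1 % 4)) 11111111111111111111111111111111
step 9: v3 <- max(tid, v3)           11111111111111111111111111111111
step 10: v3 <- min((1 % 3), v2)       11111111111111111111111111111111
step 11: v1 <- ((tid + 7) + (v2 * v2)) 11111111111111111111111111111111
step 12: v1 <- v3                     11111111111111111111111111111111

Answer: 13 steps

v2: -1,0,1,2,3,4,5,6,7,8,9,10,11,12,13,14,15,16,17,18,19,20,21,22,23,24,25,26,27,28,29,30
v1: -1,0,1,1,1,1,1,1,1,1,1,1,1,1,1,1,1,1,1,1,1,1,1,1,1,1,1,1,1,1,1,1
v3: -1,0,1,1,1,1,1,1,1,1,1,1,1,1,1,1,1,1,1,1,1,1,1,1,1,1,1,1,1,1,1,1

steps = 13; useful = 320; efficiency = 320/416 = 10/13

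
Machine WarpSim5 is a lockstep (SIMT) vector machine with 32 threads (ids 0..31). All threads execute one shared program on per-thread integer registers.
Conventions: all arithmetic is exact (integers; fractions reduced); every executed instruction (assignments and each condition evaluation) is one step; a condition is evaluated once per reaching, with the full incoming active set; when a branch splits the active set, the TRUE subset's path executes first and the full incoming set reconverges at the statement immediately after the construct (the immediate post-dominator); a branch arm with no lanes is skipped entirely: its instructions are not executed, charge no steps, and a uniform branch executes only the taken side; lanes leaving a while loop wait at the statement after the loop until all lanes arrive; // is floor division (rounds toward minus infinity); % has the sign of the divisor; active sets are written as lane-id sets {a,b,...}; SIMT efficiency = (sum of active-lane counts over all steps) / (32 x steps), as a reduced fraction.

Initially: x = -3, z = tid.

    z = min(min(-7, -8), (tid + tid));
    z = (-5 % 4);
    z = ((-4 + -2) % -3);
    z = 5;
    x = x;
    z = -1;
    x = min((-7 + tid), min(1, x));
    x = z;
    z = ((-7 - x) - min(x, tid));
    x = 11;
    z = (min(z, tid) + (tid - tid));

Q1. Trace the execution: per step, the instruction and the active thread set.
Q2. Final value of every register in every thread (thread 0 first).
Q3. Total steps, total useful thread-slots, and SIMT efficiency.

step 0: z <- min(min(-7, -8), (tid + tid)) {0,1,2,3,4,5,6,7,8,9,10,11,12,13,14,15,16,17,18,19,20,21,22,23,24,25,26,27,28,29,30,31}
step 1: z <- (-5 % 4)                {0,1,2,3,4,5,6,7,8,9,10,11,12,13,14,15,16,17,18,19,20,21,22,23,24,25,26,27,28,29,30,31}
step 2: z <- ((-4 + -2) % -3)        {0,1,2,3,4,5,6,7,8,9,10,11,12,13,14,15,16,17,18,19,20,21,22,23,24,25,26,27,28,29,30,31}
step 3: z <- 5                       {0,1,2,3,4,5,6,7,8,9,10,11,12,13,14,15,16,17,18,19,20,21,22,23,24,25,26,27,28,29,30,31}
step 4: x <- x                       {0,1,2,3,4,5,6,7,8,9,10,11,12,13,14,15,16,17,18,19,20,21,22,23,24,25,26,27,28,29,30,31}
step 5: z <- -1                      {0,1,2,3,4,5,6,7,8,9,10,11,12,13,14,15,16,17,18,19,20,21,22,23,24,25,26,27,28,29,30,31}
step 6: x <- min((-7 + tid), min(1, x)) {0,1,2,3,4,5,6,7,8,9,10,11,12,13,14,15,16,17,18,19,20,21,22,23,24,25,26,27,28,29,30,31}
step 7: x <- z                       {0,1,2,3,4,5,6,7,8,9,10,11,12,13,14,15,16,17,18,19,20,21,22,23,24,25,26,27,28,29,30,31}
step 8: z <- ((-7 - x) - min(x, tid)) {0,1,2,3,4,5,6,7,8,9,10,11,12,13,14,15,16,17,18,19,20,21,22,23,24,25,26,27,28,29,30,31}
step 9: x <- 11                      {0,1,2,3,4,5,6,7,8,9,10,11,12,13,14,15,16,17,18,19,20,21,22,23,24,25,26,27,28,29,30,31}
step 10: z <- (min(z, tid) + (tid - tid)) {0,1,2,3,4,5,6,7,8,9,10,11,12,13,14,15,16,17,18,19,20,21,22,23,24,25,26,27,28,29,30,31}

Answer: 11 steps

x: 11,11,11,11,11,11,11,11,11,11,11,11,11,11,11,11,11,11,11,11,11,11,11,11,11,11,11,11,11,11,11,11
z: -5,-5,-5,-5,-5,-5,-5,-5,-5,-5,-5,-5,-5,-5,-5,-5,-5,-5,-5,-5,-5,-5,-5,-5,-5,-5,-5,-5,-5,-5,-5,-5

steps = 11; useful = 352; efficiency = 352/352 = 1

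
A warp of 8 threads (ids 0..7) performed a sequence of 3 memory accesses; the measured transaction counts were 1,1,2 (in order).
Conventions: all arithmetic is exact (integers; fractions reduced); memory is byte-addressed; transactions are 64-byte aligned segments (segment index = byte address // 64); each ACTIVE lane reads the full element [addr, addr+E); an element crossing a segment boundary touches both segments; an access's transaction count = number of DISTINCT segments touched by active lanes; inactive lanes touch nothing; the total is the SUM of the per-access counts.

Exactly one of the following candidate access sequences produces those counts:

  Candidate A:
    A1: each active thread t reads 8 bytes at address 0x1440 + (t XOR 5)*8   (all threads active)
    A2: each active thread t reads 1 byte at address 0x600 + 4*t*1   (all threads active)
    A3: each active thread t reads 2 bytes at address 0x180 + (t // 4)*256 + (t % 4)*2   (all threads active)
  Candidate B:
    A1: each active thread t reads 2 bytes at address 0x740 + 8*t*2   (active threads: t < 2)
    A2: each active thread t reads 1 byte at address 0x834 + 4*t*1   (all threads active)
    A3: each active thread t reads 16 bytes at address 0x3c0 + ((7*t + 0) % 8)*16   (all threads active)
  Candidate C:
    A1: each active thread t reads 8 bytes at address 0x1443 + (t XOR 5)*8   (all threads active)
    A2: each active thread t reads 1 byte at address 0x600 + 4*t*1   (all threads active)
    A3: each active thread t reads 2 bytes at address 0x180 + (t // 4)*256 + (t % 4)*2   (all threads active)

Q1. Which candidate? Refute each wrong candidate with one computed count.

B: A2 gives 2 transactions, not 1
C: A1 gives 2 transactions, not 1
A: all counts match (1,1,2)

Answer: A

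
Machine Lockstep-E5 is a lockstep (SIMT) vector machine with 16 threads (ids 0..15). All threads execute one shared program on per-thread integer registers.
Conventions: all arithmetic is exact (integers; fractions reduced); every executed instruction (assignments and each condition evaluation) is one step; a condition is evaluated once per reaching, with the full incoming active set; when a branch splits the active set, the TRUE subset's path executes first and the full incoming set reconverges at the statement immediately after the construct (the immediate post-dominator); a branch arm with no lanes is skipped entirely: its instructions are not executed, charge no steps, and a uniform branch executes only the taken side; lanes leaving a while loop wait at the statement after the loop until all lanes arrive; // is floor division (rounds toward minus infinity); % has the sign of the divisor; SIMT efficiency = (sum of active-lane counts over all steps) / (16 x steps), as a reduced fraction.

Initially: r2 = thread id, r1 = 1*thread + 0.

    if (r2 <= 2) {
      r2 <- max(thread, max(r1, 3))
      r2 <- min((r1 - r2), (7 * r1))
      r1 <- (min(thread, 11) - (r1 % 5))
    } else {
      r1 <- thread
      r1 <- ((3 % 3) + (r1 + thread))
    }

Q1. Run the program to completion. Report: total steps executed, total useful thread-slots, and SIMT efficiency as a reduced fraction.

Answer: 6 steps, 51 useful, 17/32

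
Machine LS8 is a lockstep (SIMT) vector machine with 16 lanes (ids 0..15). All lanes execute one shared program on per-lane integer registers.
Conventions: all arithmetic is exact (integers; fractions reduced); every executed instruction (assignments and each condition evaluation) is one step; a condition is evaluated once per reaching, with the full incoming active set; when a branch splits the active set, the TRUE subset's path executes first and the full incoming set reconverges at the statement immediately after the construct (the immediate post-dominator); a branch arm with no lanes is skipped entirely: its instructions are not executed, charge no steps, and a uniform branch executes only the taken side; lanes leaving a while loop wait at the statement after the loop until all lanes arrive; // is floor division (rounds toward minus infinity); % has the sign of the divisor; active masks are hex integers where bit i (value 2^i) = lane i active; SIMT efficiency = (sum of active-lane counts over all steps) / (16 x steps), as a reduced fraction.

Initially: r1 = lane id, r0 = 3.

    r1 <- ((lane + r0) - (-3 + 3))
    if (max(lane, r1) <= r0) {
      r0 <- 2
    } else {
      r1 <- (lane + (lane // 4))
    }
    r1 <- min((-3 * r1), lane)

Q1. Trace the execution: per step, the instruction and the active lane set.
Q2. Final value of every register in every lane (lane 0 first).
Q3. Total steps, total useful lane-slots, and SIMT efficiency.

step 0: r1 <- ((lane + r0) - (-3 + 3)) 0xffff
step 1: eval (max(lane, r1) <= r0)   0xffff
step 2: r0 <- 2                      0x0001
step 3: r1 <- (lane + (lane // 4))   0xfffe
step 4: r1 <- min((-3 * r1), lane)   0xffff

Answer: 5 steps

r1: -9,-3,-6,-9,-15,-18,-21,-24,-30,-33,-36,-39,-45,-48,-51,-54
r0: 2,3,3,3,3,3,3,3,3,3,3,3,3,3,3,3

steps = 5; useful = 64; efficiency = 64/80 = 4/5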